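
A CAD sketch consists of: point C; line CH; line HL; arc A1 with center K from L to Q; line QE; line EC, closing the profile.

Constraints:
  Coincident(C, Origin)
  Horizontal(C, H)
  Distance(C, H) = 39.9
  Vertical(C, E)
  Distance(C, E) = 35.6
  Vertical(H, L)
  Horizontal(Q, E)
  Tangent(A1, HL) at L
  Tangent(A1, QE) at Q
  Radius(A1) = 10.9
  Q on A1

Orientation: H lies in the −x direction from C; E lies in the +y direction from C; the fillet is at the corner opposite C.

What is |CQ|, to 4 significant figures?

45.92

C is at the origin; C and H share the same y with |CH| = 39.9 and H on the −x side, so H = (-39.90, 0.000). CE is vertical with |CE| = 35.6 and E on the +y side, so E = (0.000, 35.60). The virtual corner opposite C is at (-39.90, 35.60). Since A1 is tangent to HL there, KL ⟂ HL and the tangent condition forces KQ to be normal to QE, with radius 10.9, so the center K sits 10.9 in from both sides at K = (-29.00, 24.70). That places the tangent points at L = (-39.90, 24.70) on HL and Q = (-29.00, 35.60) on QE. Then |CQ| = |Q − C| = 45.92.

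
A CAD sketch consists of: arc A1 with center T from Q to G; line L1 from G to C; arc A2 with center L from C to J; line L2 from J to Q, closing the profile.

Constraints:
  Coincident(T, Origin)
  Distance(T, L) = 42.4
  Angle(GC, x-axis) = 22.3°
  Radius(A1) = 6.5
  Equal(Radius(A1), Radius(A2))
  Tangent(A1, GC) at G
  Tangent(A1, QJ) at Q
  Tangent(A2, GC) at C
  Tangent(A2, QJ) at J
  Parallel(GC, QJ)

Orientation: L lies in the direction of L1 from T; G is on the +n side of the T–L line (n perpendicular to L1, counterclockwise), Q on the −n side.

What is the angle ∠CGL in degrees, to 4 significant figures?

8.716°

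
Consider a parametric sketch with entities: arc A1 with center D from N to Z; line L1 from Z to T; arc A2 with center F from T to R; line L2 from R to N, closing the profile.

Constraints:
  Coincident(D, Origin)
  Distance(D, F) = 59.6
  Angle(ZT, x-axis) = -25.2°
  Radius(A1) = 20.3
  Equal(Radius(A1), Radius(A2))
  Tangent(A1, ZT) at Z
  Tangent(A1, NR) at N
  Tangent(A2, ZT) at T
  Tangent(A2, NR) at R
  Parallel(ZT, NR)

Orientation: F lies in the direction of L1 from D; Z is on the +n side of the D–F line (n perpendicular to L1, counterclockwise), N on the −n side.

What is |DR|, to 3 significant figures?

63.0

Tangency of A1 to both parallel lines with radius 20.3 puts Z and N at D ± 20.3·n: Z = (8.64, 18.4), N = (-8.64, -18.4). Equal radii place T and R the same way about F: T = F + 20.3·n = (62.6, -7.01), R = F − 20.3·n = (45.3, -43.7). Then |DR| = |R − D| = 63.0.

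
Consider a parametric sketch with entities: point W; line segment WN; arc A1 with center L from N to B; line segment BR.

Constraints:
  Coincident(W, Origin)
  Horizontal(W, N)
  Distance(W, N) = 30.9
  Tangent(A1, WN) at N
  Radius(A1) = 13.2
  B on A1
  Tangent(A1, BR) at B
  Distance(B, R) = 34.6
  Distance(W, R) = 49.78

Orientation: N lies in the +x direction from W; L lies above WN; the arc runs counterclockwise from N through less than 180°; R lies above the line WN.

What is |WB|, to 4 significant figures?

46.14

Checks: |LN| = 13.20 ✓; |LB| = 13.20 ✓; ∠(LB, BR) = 90.00° ✓; |BR| = 34.60 ✓; |WR| = 49.78 ✓.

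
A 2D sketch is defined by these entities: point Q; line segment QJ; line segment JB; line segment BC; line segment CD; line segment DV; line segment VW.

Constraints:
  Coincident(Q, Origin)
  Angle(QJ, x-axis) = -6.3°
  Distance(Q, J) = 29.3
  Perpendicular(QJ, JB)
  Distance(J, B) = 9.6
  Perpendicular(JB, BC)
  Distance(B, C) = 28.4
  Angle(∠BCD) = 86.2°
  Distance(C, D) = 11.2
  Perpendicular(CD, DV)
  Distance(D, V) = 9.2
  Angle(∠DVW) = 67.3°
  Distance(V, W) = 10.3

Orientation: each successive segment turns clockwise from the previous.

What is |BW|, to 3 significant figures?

23.1

CD is perpendicular to DV, so DV runs at -10.1°; with |DV| = 9.2, V = (10.9, -0.228). ∠DVW = 67.3° gives VW at -123° from the x-axis; with |VW| = 10.3, W = (5.28, -8.89). Then |BW| = |W − B| = 23.1.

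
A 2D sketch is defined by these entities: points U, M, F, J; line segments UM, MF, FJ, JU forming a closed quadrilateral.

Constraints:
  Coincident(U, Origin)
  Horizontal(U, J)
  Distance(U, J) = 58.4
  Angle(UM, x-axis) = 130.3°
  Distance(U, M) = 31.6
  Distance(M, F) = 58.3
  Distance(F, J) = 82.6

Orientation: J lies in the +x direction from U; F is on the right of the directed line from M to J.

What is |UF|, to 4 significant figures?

38.02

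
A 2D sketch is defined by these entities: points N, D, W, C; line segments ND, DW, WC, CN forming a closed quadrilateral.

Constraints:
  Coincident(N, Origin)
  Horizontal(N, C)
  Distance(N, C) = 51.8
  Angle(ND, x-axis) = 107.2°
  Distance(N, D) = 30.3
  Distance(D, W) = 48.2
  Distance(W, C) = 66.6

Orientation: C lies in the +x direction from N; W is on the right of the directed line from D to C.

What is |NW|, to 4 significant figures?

22.60

Checks: |DW| = 48.20 ✓; |WC| = 66.60 ✓.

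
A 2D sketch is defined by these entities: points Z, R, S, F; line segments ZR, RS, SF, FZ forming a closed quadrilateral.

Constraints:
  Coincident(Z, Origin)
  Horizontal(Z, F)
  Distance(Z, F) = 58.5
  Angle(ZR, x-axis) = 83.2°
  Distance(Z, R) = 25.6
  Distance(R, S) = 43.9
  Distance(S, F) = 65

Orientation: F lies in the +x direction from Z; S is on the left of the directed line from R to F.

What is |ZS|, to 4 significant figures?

66.80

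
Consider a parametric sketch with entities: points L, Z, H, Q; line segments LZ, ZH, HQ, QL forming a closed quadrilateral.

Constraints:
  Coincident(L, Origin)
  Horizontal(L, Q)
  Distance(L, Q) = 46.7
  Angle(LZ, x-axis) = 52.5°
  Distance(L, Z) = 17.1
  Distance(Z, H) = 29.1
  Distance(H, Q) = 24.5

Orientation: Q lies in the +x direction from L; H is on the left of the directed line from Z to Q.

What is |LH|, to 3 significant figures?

44.3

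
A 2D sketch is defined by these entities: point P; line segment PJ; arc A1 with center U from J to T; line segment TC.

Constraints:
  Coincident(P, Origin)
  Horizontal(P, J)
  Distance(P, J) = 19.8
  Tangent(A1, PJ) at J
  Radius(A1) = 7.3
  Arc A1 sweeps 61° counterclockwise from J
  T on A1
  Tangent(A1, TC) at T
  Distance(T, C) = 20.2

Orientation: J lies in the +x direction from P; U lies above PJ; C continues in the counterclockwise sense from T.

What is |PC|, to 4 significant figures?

41.88

P is at the origin; P and J share the same y with |PJ| = 19.8 and J on the +x side, so J = (19.80, 0.000). Since A1 is tangent to PJ there, UJ ⟂ PJ, so U = J + (0, 7.3) = (19.80, 7.300). On A1, J sits at bearing -90° from U; a 61° counterclockwise sweep puts T at bearing -29°, so T = U + 7.3·(cos -29°, sin -29°) = (26.18, 3.761). A1 meets TC tangentially, so UT is at right angles to TC, so TC runs along (−sin -29°, cos -29°); with |TC| = 20.2, C = (35.98, 21.43). Then |PC| = |C − P| = 41.88.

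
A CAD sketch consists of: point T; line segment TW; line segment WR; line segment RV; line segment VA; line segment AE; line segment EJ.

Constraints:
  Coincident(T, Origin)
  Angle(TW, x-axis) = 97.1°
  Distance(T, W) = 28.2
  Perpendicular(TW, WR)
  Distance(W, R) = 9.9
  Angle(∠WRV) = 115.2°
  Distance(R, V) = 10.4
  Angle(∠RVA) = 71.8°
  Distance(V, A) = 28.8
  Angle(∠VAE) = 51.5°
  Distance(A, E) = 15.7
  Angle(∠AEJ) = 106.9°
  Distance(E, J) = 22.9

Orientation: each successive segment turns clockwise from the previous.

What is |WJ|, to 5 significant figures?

16.958

T is at the origin; TW runs at 97.1° with length 28.2, so W = (-3.4856, 27.984). TW is perpendicular to WR, so WR runs at 7.1000°; with |WR| = 9.9, R = (6.3385, 29.207). ∠WRV = 115.2° gives RV at -57.700° from the x-axis; with |RV| = 10.4, V = (11.896, 20.417). ∠RVA = 71.8° gives VA at -165.90° from the x-axis; with |VA| = 28.8, A = (-16.037, 13.401). ∠VAE = 51.5° gives AE at 65.600° from the x-axis; with |AE| = 15.7, E = (-9.5508, 27.698). ∠AEJ = 106.9° gives EJ at -7.5000° from the x-axis; with |EJ| = 22.9, J = (13.153, 24.709). Then |WJ| = |J − W| = 16.958.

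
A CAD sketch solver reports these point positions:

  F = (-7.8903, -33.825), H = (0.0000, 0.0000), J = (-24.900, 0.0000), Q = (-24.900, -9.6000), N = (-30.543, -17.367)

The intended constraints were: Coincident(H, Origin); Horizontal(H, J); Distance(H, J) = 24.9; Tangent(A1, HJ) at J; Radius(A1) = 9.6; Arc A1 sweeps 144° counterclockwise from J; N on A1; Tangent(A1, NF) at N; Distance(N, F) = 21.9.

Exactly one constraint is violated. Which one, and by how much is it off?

Distance(N, F) = 21.9 — off by 6.10.

H = (0.00, 0.00) ✓; H.y = 0.00, J.y = 0.00 ✓; |HJ| = 24.90 ✓; ∠(QJ, JH) = 90.00° ✓; |QJ| = 9.600 ✓; bearing(Q→N) − bearing(Q→J) = 144.0° ✓; |QN| = 9.601 ✓; ∠(QN, NF) = 90.00° ✓; |NF| = 28.00 ✗.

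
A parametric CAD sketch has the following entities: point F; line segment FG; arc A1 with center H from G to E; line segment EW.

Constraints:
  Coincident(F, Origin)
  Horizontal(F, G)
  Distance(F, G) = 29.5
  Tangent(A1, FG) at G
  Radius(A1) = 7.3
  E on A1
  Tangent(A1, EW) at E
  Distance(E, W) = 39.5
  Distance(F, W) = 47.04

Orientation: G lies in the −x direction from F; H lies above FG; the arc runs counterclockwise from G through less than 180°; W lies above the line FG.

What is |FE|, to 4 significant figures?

23.10

Checks: |HE| = 7.300 ✓; ∠(HE, EW) = 90.00° ✓; |EW| = 39.50 ✓; |FW| = 47.04 ✓.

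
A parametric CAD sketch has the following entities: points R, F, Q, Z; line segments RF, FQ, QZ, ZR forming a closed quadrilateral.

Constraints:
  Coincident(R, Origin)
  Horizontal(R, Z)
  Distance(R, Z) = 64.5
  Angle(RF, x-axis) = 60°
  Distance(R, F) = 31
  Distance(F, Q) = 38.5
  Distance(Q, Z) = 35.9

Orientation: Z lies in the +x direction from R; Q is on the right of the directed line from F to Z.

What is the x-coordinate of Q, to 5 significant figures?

29.728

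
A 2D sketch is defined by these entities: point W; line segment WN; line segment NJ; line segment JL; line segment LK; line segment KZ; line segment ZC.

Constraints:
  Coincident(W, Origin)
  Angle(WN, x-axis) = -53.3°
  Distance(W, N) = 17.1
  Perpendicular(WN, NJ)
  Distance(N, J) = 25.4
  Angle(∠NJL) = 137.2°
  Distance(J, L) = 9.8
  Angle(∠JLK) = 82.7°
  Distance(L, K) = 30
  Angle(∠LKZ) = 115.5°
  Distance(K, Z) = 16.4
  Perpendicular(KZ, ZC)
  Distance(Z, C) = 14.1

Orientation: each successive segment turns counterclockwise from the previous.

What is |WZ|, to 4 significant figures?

5.690

W is at the origin; WN runs at -53.3° with length 17.1, so N = (10.22, -13.71). The perpendicularity gives NJ at right angles to WN, so NJ runs at 36.70°; with |NJ| = 25.4, J = (30.58, 1.469). ∠NJL = 137.2° gives JL at 79.50° from the x-axis; with |JL| = 9.8, L = (32.37, 11.11). ∠JLK = 82.7° gives LK at 176.8° from the x-axis; with |LK| = 30.0, K = (2.417, 12.78). ∠LKZ = 115.5° gives KZ at -118.7° from the x-axis; with |KZ| = 16.4, Z = (-5.458, -1.605). Then |WZ| = |Z − W| = 5.690.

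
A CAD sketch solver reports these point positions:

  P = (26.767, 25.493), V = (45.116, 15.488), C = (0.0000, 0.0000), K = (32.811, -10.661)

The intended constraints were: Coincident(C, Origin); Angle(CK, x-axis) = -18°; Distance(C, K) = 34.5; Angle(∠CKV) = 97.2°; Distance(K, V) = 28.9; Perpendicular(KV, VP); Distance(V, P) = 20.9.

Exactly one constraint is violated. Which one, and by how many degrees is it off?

Perpendicular(KV, VP) — off by 3.40°.

C = (0.00, 0.00) ✓; CK at -18.00° ✓; |CK| = 34.50 ✓; ∠CKV = 97.20° ✓; |KV| = 28.90 ✓; ∠(KV, VP) = 86.60° ✗; |VP| = 20.90 ✓.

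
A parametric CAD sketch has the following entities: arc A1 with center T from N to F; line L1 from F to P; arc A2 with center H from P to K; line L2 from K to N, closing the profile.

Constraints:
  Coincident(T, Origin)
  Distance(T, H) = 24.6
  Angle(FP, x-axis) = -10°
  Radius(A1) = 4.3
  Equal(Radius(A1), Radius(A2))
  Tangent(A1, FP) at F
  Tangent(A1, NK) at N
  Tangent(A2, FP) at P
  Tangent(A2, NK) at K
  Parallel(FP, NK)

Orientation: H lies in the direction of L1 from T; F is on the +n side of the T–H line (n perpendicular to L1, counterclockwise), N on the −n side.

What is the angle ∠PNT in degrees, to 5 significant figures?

70.731°

The slot axis is L1's direction at -10.0°, so u = (cos -10.0°, sin -10.0°) = (0.98481, -0.17365) and n = (−sin -10.0°, cos -10.0°) = (0.17365, 0.98481). T is at the origin and H lies 24.6 along u from T, so H = 24.6·u = (24.226, -4.2717). Tangency of A1 to both parallel lines with radius 4.3 puts F and N at T ± 4.3·n: F = (0.74669, 4.2347), N = (-0.74669, -4.2347). Equal radii place P and K the same way about H: P = H + 4.3·n = (24.973, -0.037072), K = H − 4.3·n = (23.480, -8.5064). Then cos ∠PNT = NP·NT / (|NP||NT|), giving 70.731°.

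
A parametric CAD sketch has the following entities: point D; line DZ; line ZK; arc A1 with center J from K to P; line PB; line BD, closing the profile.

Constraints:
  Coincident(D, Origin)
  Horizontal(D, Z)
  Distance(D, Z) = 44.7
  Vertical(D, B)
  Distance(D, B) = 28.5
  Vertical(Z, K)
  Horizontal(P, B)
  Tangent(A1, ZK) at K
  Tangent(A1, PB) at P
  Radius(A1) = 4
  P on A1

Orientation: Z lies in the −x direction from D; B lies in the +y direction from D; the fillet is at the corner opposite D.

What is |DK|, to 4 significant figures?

50.97

D is at the origin; DZ is horizontal with |DZ| = 44.7 and Z on the −x side, so Z = (-44.70, 0.000). DB is vertical with |DB| = 28.5 and B on the +y side, so B = (0.000, 28.50). The virtual corner opposite D is at (-44.70, 28.50). Since A1 is tangent to ZK there, JK ⟂ ZK and tangency of A1 to PB means the radius JP is perpendicular to PB, with radius 4.0, so the center J sits 4.0 in from both sides at J = (-40.70, 24.50). That places the tangent points at K = (-44.70, 24.50) on ZK and P = (-40.70, 28.50) on PB. Then |DK| = |K − D| = 50.97.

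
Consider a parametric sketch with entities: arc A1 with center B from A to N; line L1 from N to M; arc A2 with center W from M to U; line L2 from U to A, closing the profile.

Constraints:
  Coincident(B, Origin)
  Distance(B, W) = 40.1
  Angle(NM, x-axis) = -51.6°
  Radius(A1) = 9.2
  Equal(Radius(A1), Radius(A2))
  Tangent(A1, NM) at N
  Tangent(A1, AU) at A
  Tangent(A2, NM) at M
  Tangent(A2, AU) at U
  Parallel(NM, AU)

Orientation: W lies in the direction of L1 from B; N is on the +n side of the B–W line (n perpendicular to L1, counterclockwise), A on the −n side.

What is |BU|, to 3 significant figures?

41.1

The slot axis is L1's direction at -51.6°, so u = (cos -51.6°, sin -51.6°) = (0.621, -0.784) and n = (−sin -51.6°, cos -51.6°) = (0.784, 0.621). B is at the origin and W lies 40.1 along u from B, so W = 40.1·u = (24.9, -31.4). Tangency of A1 to both parallel lines with radius 9.2 puts N and A at B ± 9.2·n: N = (7.21, 5.71), A = (-7.21, -5.71). Equal radii place M and U the same way about W: M = W + 9.2·n = (32.1, -25.7), U = W − 9.2·n = (17.7, -37.1). Then |BU| = |U − B| = 41.1.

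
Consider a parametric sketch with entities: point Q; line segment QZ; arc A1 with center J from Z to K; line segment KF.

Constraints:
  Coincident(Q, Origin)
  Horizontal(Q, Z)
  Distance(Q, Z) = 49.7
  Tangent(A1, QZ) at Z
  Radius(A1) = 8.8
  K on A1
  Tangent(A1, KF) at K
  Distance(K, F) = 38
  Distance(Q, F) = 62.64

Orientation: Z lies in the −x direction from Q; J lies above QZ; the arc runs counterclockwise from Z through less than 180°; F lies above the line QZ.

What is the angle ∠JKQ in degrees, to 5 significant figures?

166.79°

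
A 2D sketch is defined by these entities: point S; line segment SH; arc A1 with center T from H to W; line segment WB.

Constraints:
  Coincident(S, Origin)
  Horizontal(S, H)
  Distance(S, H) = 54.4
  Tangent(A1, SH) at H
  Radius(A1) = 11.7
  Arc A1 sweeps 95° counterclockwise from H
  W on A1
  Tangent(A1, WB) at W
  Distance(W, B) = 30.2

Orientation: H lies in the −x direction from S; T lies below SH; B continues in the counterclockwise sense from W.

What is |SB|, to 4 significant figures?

76.52

S is at the origin; S and H share the same y with |SH| = 54.4 and H on the −x side, so H = (-54.40, 0.000). Tangency of A1 to SH means the radius TH is perpendicular to SH, so T = H + (0, -11.7) = (-54.40, -11.70). On A1, H sits at bearing 90° from T; a 95° counterclockwise sweep puts W at bearing 185°, so W = T + 11.7·(cos 185°, sin 185°) = (-66.06, -12.72). Since A1 is tangent to WB there, TW ⟂ WB, so WB runs along (−sin 185°, cos 185°); with |WB| = 30.2, B = (-63.42, -42.80). Then |SB| = |B − S| = 76.52.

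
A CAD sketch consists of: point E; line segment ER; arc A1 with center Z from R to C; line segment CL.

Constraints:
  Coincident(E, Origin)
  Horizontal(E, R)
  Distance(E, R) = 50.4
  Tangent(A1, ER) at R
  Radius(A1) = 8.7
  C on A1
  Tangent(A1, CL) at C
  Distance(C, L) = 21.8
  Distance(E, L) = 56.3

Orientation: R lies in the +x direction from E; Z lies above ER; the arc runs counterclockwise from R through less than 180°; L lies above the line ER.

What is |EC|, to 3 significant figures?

59.3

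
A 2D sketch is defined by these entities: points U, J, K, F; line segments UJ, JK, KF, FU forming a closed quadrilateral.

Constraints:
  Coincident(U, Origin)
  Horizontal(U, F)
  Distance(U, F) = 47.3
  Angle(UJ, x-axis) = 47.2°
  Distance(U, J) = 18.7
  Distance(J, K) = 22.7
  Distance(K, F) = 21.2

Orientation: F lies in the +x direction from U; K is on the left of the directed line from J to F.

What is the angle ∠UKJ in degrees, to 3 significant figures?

17.1°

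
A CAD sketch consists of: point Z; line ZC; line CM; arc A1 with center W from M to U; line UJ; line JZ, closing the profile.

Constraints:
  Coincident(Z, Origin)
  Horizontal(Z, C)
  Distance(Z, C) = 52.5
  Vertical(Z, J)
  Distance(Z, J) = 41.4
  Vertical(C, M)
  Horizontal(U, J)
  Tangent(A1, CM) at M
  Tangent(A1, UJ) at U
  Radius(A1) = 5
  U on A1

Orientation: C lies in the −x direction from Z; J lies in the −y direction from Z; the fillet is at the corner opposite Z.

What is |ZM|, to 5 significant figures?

63.884

Z is at the origin; Z and C share the same y with |ZC| = 52.5 and C on the −x side, so C = (-52.500, 0.0000). ZJ is vertical with |ZJ| = 41.4 and J on the −y side, so J = (0.0000, -41.400). The virtual corner opposite Z is at (-52.500, -41.400). A1 meets CM tangentially, so WM is at right angles to CM and since A1 is tangent to UJ there, WU ⟂ UJ, with radius 5.0, so the center W sits 5.0 in from both sides at W = (-47.500, -36.400). That places the tangent points at M = (-52.500, -36.400) on CM and U = (-47.500, -41.400) on UJ. Then |ZM| = |M − Z| = 63.884.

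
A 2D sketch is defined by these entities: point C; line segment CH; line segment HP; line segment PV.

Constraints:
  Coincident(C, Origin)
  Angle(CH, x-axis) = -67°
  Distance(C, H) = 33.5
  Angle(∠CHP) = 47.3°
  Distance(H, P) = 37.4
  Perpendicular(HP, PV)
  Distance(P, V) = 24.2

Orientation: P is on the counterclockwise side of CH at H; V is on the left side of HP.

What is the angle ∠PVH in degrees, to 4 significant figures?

57.09°

C is at the origin; CH runs at -67.0° with length 33.5, so H = 33.5·(cos -67.0°, sin -67.0°) = (13.09, -30.84). ∠CHP = 47.3°, so HP runs at -67.0° + (180° − 47.3°) = 65.70° from the x-axis; with |HP| = 37.4, P = H + 37.4·(cos 65.70°, sin 65.70°) = (28.48, 3.250). The perpendicularity gives PV at right angles to HP; with |PV| = 24.2 on the left of HP, V = P + 24.2·(-0.9114, 0.4115) = (6.424, 13.21). Then cos ∠PVH = VP·VH / (|VP||VH|), giving 57.09°.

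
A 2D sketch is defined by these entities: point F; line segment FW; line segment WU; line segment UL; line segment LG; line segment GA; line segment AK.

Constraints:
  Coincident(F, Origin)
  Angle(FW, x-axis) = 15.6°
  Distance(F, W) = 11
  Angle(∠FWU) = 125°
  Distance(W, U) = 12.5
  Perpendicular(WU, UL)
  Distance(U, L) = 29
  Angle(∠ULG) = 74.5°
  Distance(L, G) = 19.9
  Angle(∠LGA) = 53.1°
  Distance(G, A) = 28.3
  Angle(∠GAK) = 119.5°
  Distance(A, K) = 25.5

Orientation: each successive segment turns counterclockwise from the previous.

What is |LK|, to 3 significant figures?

29.6

∠LGA = 53.1° gives GA at 33.0° from the x-axis; with |GA| = 28.3, A = (9.77, 19.9). ∠GAK = 119.5° gives AK at 93.5° from the x-axis; with |AK| = 25.5, K = (8.22, 45.4). Then |LK| = |K − L| = 29.6.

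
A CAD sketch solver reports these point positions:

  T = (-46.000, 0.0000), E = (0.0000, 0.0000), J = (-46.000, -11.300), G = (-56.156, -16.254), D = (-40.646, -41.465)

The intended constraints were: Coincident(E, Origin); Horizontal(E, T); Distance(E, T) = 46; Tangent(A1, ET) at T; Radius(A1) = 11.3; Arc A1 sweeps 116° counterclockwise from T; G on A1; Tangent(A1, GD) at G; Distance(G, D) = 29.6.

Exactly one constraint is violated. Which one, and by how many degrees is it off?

Tangent(A1, GD) at G — off by 5.60°.

E = (0.00, 0.00) ✓; E.y = 0.00, T.y = 0.00 ✓; |ET| = 46.00 ✓; ∠(JT, TE) = 90.00° ✓; |JT| = 11.30 ✓; bearing(J→G) − bearing(J→T) = 116.0° ✓; |JG| = 11.30 ✓; ∠(JG, GD) = 84.40° ✗; |GD| = 29.60 ✓.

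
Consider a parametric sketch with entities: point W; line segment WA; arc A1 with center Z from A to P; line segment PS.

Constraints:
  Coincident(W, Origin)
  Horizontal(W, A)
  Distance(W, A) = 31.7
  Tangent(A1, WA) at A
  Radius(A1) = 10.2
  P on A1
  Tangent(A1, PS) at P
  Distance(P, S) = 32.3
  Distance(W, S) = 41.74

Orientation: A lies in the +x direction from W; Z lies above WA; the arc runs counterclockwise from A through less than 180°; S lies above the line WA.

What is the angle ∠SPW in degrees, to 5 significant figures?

66.359°

W is at the origin; W and A share the same y with |WA| = 31.7 and A on the +x side, so A = (31.700, 0.0000). A1 meets WA tangentially, so ZA is at right angles to WA, so Z = A + (0, 10.2) = (31.700, 10.200). Since ZP ⟂ PS (tangency), |ZS| = √(10.2² + 32.3²) = 33.872 regardless of where P sits on A1. So S lies on both circle(W, 41.74) and circle(Z, 33.872); the above-WA intersection is S = (14.251, 39.232). P is the foot of the tangent from S: P = (38.454, 17.843).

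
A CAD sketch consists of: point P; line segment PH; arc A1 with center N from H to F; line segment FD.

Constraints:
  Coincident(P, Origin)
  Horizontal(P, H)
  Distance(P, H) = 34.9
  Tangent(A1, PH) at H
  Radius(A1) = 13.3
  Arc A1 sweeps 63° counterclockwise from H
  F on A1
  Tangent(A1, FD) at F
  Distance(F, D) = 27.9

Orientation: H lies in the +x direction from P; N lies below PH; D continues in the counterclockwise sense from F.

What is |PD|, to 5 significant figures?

33.758

P is at the origin; P and H share the same y with |PH| = 34.9 and H on the +x side, so H = (34.900, 0.0000). The tangent condition forces NH to be normal to PH, so N = H + (0, -13.3) = (34.900, -13.300). On A1, H sits at bearing 90° from N; a 63° counterclockwise sweep puts F at bearing 153°, so F = N + 13.3·(cos 153°, sin 153°) = (23.050, -7.2619). A1 meets FD tangentially, so NF is at right angles to FD, so FD runs along (−sin 153°, cos 153°); with |FD| = 27.9, D = (10.383, -32.121). Then |PD| = |D − P| = 33.758.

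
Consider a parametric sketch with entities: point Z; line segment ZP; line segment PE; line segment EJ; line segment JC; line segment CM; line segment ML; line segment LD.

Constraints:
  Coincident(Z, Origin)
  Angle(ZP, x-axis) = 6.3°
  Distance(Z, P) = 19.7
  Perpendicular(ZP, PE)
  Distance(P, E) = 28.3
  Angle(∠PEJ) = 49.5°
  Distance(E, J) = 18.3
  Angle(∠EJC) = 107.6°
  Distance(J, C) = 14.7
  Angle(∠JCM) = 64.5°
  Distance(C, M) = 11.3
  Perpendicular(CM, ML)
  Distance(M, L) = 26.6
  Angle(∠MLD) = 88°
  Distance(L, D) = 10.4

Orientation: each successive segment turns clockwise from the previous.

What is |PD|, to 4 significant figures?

34.36

CM ⟂ ML, so ML runs at -132.1°; with |ML| = 26.6, L = (2.302, -28.91). ∠MLD = 88.0° gives LD at 135.9° from the x-axis; with |LD| = 10.4, D = (-5.167, -21.67). Then |PD| = |D − P| = 34.36.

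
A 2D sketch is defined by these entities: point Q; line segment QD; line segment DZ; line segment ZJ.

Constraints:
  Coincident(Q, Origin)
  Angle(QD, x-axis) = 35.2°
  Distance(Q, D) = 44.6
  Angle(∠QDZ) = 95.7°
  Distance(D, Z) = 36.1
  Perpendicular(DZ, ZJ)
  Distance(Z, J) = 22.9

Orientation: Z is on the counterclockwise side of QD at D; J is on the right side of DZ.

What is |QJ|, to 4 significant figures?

78.54

Q is at the origin; QD runs at 35.2° with length 44.6, so D = 44.6·(cos 35.2°, sin 35.2°) = (36.44, 25.71). ∠QDZ = 95.7°, so DZ runs at 35.2° + (180° − 95.7°) = 119.5° from the x-axis; with |DZ| = 36.1, Z = D + 36.1·(cos 119.5°, sin 119.5°) = (18.67, 57.13). DZ is perpendicular to ZJ; with |ZJ| = 22.9 on the right of DZ, J = Z + 22.9·(0.8704, 0.4924) = (38.60, 68.41). Then |QJ| = |J − Q| = 78.54.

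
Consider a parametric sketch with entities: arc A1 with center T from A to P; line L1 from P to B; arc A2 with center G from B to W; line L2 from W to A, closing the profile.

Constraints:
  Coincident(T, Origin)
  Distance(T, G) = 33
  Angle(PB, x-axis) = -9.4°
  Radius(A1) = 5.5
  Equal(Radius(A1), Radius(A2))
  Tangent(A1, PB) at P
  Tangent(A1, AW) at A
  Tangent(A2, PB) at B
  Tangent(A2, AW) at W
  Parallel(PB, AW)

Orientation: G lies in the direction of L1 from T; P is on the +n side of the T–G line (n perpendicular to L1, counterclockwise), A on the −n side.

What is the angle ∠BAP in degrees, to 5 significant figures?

71.565°

The slot axis is L1's direction at -9.4°, so u = (cos -9.4°, sin -9.4°) = (0.98657, -0.16333) and n = (−sin -9.4°, cos -9.4°) = (0.16333, 0.98657). T is at the origin and G lies 33.0 along u from T, so G = 33.0·u = (32.557, -5.3898). Tangency of A1 to both parallel lines with radius 5.5 puts P and A at T ± 5.5·n: P = (0.89829, 5.4261), A = (-0.89829, -5.4261). Equal radii place B and W the same way about G: B = G + 5.5·n = (33.455, 0.036390), W = G − 5.5·n = (31.659, -10.816). Then cos ∠BAP = AB·AP / (|AB||AP|), giving 71.565°.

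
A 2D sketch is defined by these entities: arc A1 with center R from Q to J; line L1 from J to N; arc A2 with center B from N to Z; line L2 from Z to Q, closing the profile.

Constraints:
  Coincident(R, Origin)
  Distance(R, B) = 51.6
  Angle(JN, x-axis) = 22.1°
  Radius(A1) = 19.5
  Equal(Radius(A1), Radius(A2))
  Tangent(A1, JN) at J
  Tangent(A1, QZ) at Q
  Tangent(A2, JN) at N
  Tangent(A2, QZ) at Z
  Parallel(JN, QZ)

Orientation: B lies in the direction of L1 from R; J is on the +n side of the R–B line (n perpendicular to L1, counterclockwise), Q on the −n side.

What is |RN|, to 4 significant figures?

55.16

The slot axis is L1's direction at 22.1°, so u = (cos 22.1°, sin 22.1°) = (0.9265, 0.3762) and n = (−sin 22.1°, cos 22.1°) = (-0.3762, 0.9265). R is at the origin and B lies 51.6 along u from R, so B = 51.6·u = (47.81, 19.41). Tangency of A1 to both parallel lines with radius 19.5 puts J and Q at R ± 19.5·n: J = (-7.336, 18.07), Q = (7.336, -18.07). Equal radii place N and Z the same way about B: N = B + 19.5·n = (40.47, 37.48), Z = B − 19.5·n = (55.15, 1.346). Then |RN| = |N − R| = 55.16.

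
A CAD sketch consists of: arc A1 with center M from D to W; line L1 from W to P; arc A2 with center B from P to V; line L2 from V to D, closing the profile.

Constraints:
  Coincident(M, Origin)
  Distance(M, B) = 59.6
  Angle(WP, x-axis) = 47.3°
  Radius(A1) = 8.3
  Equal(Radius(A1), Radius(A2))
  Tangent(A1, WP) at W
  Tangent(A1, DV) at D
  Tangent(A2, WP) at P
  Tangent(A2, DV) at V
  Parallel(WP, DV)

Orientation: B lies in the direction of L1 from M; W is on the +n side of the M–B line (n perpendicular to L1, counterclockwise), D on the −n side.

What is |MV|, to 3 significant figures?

60.2

The slot axis is L1's direction at 47.3°, so u = (cos 47.3°, sin 47.3°) = (0.678, 0.735) and n = (−sin 47.3°, cos 47.3°) = (-0.735, 0.678). M is at the origin and B lies 59.6 along u from M, so B = 59.6·u = (40.4, 43.8). Tangency of A1 to both parallel lines with radius 8.3 puts W and D at M ± 8.3·n: W = (-6.10, 5.63), D = (6.10, -5.63). Equal radii place P and V the same way about B: P = B + 8.3·n = (34.3, 49.4), V = B − 8.3·n = (46.5, 38.2). Then |MV| = |V − M| = 60.2.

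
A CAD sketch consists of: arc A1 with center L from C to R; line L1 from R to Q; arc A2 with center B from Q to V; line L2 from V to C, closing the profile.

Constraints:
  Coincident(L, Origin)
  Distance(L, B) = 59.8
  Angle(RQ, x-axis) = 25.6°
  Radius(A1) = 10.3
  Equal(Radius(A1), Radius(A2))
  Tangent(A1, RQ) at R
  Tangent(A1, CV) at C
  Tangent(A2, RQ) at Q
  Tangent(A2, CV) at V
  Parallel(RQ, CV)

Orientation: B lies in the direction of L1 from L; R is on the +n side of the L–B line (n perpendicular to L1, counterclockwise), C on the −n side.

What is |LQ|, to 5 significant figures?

60.681

The slot axis is L1's direction at 25.6°, so u = (cos 25.6°, sin 25.6°) = (0.90183, 0.43209) and n = (−sin 25.6°, cos 25.6°) = (-0.43209, 0.90183). L is at the origin and B lies 59.8 along u from L, so B = 59.8·u = (53.930, 25.839). Tangency of A1 to both parallel lines with radius 10.3 puts R and C at L ± 10.3·n: R = (-4.4505, 9.2889), C = (4.4505, -9.2889). Equal radii place Q and V the same way about B: Q = B + 10.3·n = (49.479, 35.128), V = B − 10.3·n = (58.380, 16.550). Then |LQ| = |Q − L| = 60.681.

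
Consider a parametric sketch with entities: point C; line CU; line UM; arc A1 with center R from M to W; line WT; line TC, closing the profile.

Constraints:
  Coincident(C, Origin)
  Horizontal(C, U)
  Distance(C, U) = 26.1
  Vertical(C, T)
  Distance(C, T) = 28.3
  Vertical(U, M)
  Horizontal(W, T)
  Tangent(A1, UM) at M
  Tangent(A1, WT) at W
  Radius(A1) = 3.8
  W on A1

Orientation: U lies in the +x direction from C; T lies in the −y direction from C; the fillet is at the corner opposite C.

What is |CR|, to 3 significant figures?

33.1

C is at the origin; CU is horizontal with |CU| = 26.1 and U on the +x side, so U = (26.1, 0.00). C and T share the same x with |CT| = 28.3 and T on the −y side, so T = (0.00, -28.3). The virtual corner opposite C is at (26.1, -28.3). Tangency of A1 to UM means the radius RM is perpendicular to UM and tangency of A1 to WT means the radius RW is perpendicular to WT, with radius 3.8, so the center R sits 3.8 in from both sides at R = (22.3, -24.5). Then |CR| = |R − C| = 33.1.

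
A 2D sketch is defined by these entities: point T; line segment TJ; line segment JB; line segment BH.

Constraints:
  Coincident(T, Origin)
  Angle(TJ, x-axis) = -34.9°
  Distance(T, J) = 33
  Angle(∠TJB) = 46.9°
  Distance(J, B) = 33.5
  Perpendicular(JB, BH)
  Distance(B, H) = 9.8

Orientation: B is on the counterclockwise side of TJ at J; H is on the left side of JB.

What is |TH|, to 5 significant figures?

18.008

T is at the origin; TJ runs at -34.9° with length 33.0, so J = 33.0·(cos -34.9°, sin -34.9°) = (27.065, -18.881). ∠TJB = 46.9°, so JB runs at -34.9° + (180° − 46.9°) = 98.200° from the x-axis; with |JB| = 33.5, B = J + 33.5·(cos 98.200°, sin 98.200°) = (22.287, 14.277). The perpendicularity gives BH at right angles to JB; with |BH| = 9.8 on the left of JB, H = B + 9.8·(-0.98978, -0.14263) = (12.587, 12.879). Then |TH| = |H − T| = 18.008.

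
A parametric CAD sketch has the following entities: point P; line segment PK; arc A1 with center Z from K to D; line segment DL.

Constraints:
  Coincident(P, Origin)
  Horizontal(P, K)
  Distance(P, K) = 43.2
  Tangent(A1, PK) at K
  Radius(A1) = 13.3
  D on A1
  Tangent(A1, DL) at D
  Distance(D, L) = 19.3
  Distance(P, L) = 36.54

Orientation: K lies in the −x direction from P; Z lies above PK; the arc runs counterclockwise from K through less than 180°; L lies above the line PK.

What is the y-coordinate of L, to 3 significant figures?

27.2

Checks: |PK| = 43.20 ✓; |ZD| = 13.30 ✓; ∠(ZD, DL) = 90.00° ✓; |DL| = 19.30 ✓; |PL| = 36.54 ✓.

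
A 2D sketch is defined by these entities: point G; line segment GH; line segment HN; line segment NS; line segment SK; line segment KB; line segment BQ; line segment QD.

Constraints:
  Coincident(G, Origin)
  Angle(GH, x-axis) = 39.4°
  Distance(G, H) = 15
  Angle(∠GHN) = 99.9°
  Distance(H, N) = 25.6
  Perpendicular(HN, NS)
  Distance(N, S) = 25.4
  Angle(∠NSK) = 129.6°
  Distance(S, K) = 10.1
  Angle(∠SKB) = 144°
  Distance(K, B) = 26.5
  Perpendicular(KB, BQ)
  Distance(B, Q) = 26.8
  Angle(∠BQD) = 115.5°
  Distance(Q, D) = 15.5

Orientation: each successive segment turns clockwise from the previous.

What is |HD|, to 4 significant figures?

3.324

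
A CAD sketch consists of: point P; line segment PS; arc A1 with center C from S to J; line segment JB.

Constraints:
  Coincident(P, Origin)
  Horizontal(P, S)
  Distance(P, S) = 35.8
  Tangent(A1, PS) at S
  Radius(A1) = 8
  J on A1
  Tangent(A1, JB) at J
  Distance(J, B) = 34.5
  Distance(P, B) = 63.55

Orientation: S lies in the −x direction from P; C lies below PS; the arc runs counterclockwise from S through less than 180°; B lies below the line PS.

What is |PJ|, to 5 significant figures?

44.262

Checks: |CJ| = 8.000 ✓; ∠(CJ, JB) = 90.00° ✓; |JB| = 34.50 ✓; |PB| = 63.55 ✓.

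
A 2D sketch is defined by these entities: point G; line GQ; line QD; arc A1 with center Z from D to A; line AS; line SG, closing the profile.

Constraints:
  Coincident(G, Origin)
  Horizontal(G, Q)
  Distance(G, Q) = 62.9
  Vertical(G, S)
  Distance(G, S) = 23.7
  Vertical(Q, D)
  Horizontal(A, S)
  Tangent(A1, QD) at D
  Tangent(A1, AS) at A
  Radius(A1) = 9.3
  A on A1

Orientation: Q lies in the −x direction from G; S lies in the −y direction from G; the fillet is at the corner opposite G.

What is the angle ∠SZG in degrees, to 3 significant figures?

24.9°

G is at the origin; GQ is horizontal with |GQ| = 62.9 and Q on the −x side, so Q = (-62.9, 0.00). GS is vertical with |GS| = 23.7 and S on the −y side, so S = (0.00, -23.7). The virtual corner opposite G is at (-62.9, -23.7). A1 meets QD tangentially, so ZD is at right angles to QD and tangency of A1 to AS means the radius ZA is perpendicular to AS, with radius 9.3, so the center Z sits 9.3 in from both sides at Z = (-53.6, -14.4). Then cos ∠SZG = ZS·ZG / (|ZS||ZG|), giving 24.9°.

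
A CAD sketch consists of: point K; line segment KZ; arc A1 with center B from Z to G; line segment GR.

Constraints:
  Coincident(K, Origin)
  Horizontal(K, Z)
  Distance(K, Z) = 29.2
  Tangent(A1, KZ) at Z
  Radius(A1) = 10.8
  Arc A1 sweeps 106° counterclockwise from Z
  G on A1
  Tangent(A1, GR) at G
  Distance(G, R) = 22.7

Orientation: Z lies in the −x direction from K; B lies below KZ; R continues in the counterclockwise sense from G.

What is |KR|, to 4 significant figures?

48.76

On A1, Z sits at bearing 90° from B; a 106° counterclockwise sweep puts G at bearing 196°, so G = B + 10.8·(cos 196°, sin 196°) = (-39.58, -13.78). Since A1 is tangent to GR there, BG ⟂ GR, so GR runs along (−sin 196°, cos 196°); with |GR| = 22.7, R = (-33.32, -35.60). Then |KR| = |R − K| = 48.76.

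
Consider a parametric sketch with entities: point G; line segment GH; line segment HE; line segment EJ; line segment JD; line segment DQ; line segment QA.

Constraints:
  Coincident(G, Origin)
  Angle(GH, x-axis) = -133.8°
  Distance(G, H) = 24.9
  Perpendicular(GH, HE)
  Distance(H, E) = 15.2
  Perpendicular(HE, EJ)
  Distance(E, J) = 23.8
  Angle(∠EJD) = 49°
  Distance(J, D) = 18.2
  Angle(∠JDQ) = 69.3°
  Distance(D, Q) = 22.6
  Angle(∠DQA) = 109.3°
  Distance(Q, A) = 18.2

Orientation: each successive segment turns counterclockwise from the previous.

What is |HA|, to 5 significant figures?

37.300

∠JDQ = 69.3° gives DQ at -72.100° from the x-axis; with |DQ| = 22.6, Q = (-1.0226, -31.931). ∠DQA = 109.3° gives QA at -1.4000° from the x-axis; with |QA| = 18.2, A = (17.172, -32.376). Then |HA| = |A − H| = 37.300.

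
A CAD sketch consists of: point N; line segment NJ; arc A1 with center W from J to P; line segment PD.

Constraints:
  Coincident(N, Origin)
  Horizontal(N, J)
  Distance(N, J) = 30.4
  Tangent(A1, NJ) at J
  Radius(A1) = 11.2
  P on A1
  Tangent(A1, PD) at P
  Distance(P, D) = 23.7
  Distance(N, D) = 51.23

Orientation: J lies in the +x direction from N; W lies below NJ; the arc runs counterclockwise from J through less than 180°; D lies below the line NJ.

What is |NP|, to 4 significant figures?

27.89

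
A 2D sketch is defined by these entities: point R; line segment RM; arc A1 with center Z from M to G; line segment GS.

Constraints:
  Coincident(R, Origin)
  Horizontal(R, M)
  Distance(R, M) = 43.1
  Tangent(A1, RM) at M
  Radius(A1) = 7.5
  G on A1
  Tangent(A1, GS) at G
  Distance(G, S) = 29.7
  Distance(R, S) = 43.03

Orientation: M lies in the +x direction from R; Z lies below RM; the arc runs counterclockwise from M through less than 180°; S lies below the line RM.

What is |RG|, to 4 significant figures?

36.33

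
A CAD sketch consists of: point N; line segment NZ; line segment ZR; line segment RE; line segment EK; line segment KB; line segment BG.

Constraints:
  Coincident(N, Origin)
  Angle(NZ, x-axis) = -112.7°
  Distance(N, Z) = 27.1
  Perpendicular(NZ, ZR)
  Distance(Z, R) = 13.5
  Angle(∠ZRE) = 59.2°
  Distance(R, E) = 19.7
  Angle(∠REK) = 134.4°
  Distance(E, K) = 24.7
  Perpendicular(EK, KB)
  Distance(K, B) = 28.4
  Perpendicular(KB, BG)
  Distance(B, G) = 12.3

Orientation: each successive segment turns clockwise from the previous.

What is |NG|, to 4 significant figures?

38.08

N is at the origin; NZ runs at -112.7° with length 27.1, so Z = (-10.46, -25.00). NZ ⟂ ZR, so ZR runs at 157.3°; with |ZR| = 13.5, R = (-22.91, -19.79). ∠ZRE = 59.2° gives RE at 36.50° from the x-axis; with |RE| = 19.7, E = (-7.076, -8.073). ∠REK = 134.4° gives EK at -9.100° from the x-axis; with |EK| = 24.7, K = (17.31, -11.98). EK ⟂ KB, so KB runs at -99.10°; with |KB| = 28.4, B = (12.82, -40.02). The perpendicularity gives BG at right angles to KB, so BG runs at 170.9°; with |BG| = 12.3, G = (0.6759, -38.08). Then |NG| = |G − N| = 38.08.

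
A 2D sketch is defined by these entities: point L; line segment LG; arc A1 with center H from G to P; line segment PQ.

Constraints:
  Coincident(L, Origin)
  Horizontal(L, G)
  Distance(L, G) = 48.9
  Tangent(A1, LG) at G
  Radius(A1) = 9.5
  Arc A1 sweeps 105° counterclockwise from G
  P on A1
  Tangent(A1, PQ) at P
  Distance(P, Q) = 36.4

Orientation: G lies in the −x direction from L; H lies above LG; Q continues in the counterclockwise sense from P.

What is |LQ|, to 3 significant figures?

68.1

On A1, G sits at bearing -90° from H; a 105° counterclockwise sweep puts P at bearing 15°, so P = H + 9.5·(cos 15°, sin 15°) = (-39.7, 12.0). Tangency of A1 to PQ means the radius HP is perpendicular to PQ, so PQ runs along (−sin 15°, cos 15°); with |PQ| = 36.4, Q = (-49.1, 47.1). Then |LQ| = |Q − L| = 68.1.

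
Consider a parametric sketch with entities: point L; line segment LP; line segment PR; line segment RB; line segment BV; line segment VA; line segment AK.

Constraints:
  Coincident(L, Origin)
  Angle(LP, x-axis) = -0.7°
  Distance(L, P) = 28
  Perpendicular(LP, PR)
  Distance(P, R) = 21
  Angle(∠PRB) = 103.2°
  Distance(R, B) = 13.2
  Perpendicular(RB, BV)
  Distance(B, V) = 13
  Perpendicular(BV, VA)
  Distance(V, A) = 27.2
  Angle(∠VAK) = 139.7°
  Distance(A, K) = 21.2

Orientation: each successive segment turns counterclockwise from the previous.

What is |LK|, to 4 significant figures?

59.41

L is at the origin; LP runs at -0.7° with length 28.0, so P = (28.00, -0.3421). The perpendicularity gives PR at right angles to LP, so PR runs at 89.30°; with |PR| = 21.0, R = (28.25, 20.66). ∠PRB = 103.2° gives RB at 166.1° from the x-axis; with |RB| = 13.2, B = (15.44, 23.83). The perpendicularity gives BV at right angles to RB, so BV runs at -103.9°; with |BV| = 13.0, V = (12.32, 11.21). The perpendicularity gives VA at right angles to BV, so VA runs at -13.90°; with |VA| = 27.2, A = (38.72, 4.674). ∠VAK = 139.7° gives AK at 26.40° from the x-axis; with |AK| = 21.2, K = (57.71, 14.10). Then |LK| = |K − L| = 59.41.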